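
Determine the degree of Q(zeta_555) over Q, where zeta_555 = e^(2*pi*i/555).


The degree equals Euler's totient phi(555).
555 = 3 * 5 * 37
phi(555) = 288

288


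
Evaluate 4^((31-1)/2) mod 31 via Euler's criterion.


p = 31 is prime and the exponent is (p-1)/2 = 15, so by Euler's criterion 4^15 = (4/31) = +1 or -1 mod 31.
Compute by square-and-multiply:
  15 = 8 + 4 + 2 + 1 (binary 1111)
  Repeated squaring mod 31: 4^1 = 4, 4^2 = 16, 4^4 = 8, 4^8 = 2
  4^15 = 4^8 * 4^4 * 4^2 * 4^1 = 2 * 8 * 16 * 4 mod 31
    2 * 8 = 16 = 16 mod 31
    16 * 16 = 256 = 8 mod 31
    8 * 4 = 32 = 1 mod 31
  4^15 = 1 mod 31
Result 1: 4 is a quadratic residue mod 31.
4^15 mod 31 = 1

1


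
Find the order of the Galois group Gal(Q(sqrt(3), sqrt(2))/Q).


The 2 square roots of distinct primes are multiplicatively independent over Q,
so [K:Q] = 2^2 and Gal(K/Q) is isomorphic to (Z/2Z)^2.
|Gal| = 2^2 = 4

4


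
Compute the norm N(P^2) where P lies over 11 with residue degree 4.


N(P^a) = p^(a*f)
= 11^(2*4)
= 11^8
= 214358881

214358881


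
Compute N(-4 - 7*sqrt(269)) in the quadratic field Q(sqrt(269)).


N(a + b*sqrt(d)) = a^2 - d*b^2
= (-4)^2 - (269)*(-7)^2
= 16 - 13181
= -13165

-13165


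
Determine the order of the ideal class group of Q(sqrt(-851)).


K = Q(sqrt(-851)). d mod 4 = 1, so D = disc(K) = d = -851
h(K) equals the number of primitive reduced positive-definite forms (a, b, c) = a*x^2 + b*x*y + c*y^2 with b^2 - 4ac = D,
where reduced means |b| <= a <= c, with b >= 0 whenever |b| = a or a = c, and primitive means gcd(a, b, c) = 1.
Reduced forces 3a^2 <= |D| = 851, so 1 <= a <= 16; b must have the parity of D, and c = (b^2 - D)/(4a) must be an integer >= a.
Enumerate a = 1..16, b in [-a, a]:
  a=1: (1, 1, 213)  [1]
  a=2: none
  a=3: (3, -1, 71), (3, 1, 71)  [2]
  a=4: none
  a=5: (5, -3, 43), (5, 3, 43)  [2]
  a=6..8: none
  a=9: (9, -7, 25), (9, 7, 25)  [2]
  a=10..14: none
  a=15: (15, -13, 17), (15, 7, 15), (15, 13, 17)  [3]
  a=16: none
Total reduced forms: 1 + 2 + 2 + 2 + 3 = 10
h = 10

10


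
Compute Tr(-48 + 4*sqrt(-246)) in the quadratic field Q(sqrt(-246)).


Tr(a + b*sqrt(d)) = (a + b*sqrt(d)) + (a - b*sqrt(d)) = 2a
= 2 * (-48)
= -96

-96


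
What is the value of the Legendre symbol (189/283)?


p = 283 is prime, so compute (189/283) with the reciprocity algorithm (Jacobi-symbol steps: pull out 2s via (2/n), flip via reciprocity, reduce):
  reciprocity: (189/283) -> +(283/189)
  reduce: (94/189)
  pull out 2: (2/189) = -1  (since 189 mod 8 = 5)
  reciprocity: (47/189) -> +(189/47)
  reduce: (1/47)
  (1/47) = 1
Product of signs = -1
(189/283) = -1

-1


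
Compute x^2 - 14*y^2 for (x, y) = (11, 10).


x^2 - d*y^2
= 11^2 - 14*10^2
= 121 - 1400
= -1279

-1279


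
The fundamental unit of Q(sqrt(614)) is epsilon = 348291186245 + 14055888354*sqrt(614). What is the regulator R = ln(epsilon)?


epsilon = 348291186245 + 14055888354*sqrt(614)
= 6.9658e+11
R = ln(6.9658e+11)
= 27.2695

27.2695


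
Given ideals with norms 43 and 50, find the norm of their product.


N(IJ) = N(I) * N(J)
= 43 * 50
= 2150

2150


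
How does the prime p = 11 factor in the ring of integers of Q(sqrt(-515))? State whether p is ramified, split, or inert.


K = Q(sqrt(-515)). Since d mod 4 = 1, disc(K) = -515.
Check p | disc: -515 mod 11 = 2.
p does not divide disc. Compute Legendre symbol (d/p):
2^((11-1)/2) mod 11 = -1
(d/p) = -1, so p is inert: (p) stays prime with e=1, f=2, g=1.
Therefore p is inert.

inert


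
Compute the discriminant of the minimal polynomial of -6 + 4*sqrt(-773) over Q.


The element -6 + 4*sqrt(-773) has minimal polynomial:
x^2 + 12*x + 12404
Discriminant = (12)^2 - 4*(12404)
= 144 - 49616
= -49472

-49472


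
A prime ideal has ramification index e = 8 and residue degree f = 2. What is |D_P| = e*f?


|D_P| = e * f
= 8 * 2
= 16

16


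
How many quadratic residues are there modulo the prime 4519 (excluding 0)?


For prime p, the number of non-zero quadratic residues is (p-1)/2.
= (4519-1)/2
= 2259

2259


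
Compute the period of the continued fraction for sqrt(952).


Run the CF algorithm for sqrt(952).
a_0 = floor(sqrt(952)) = 30; set m_0=0, q_0=1.
Recurrence: m' = q*a - m,  q' = (d - m'^2)/q,  a' = floor((a_0 + m')/q').
  step 1: m=30, q=52, a=1
  step 2: m=22, q=9, a=5
  step 3: m=23, q=47, a=1
  step 4: m=24, q=8, a=6
  step 5: m=24, q=47, a=1
  step 6: m=23, q=9, a=5
  step 7: m=22, q=52, a=1
  step 8: m=30, q=1, a=60
a_8 = 2*a_0 = 60, so the period closes here.
sqrt(952) = [30; 1, 5, 1, 6, 1, 5, 1, 60]
Period length = 8

8


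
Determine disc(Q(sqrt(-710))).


For K = Q(sqrt(d)) with d squarefree: disc(K) = d if d = 1 mod 4, and disc(K) = 4d if d = 2 or 3 mod 4.
Here d = -710, and d mod 4 = 2.
d = 2 mod 4, not 1 (O_K = Z[sqrt(d)]), so disc(K) = 4d = 4 * (-710) = -2840

-2840


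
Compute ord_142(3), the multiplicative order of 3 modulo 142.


We want ord_142(3), the smallest k >= 1 with 3^k = 1 mod 142.
n = 142 = 2 * 71, phi(142) = 70; the order divides phi(n).
Divisors of 70: 1, 2, 5, 7, 10, 14, 35, 70
Repeated squaring mod 142: 3^1 = 3, 3^2 = 9, 3^4 = 81, 3^8 = 29, 3^16 = 131, 3^32 = 121, 3^64 = 15
Test divisors in increasing order:
  k=1: 3^1 = 3 mod 142
  k=2: 3^2 = 9 mod 142
  k=5: 3^5 = 81 * 3 = 101 mod 142
  k=7: 3^7 = 81 * 9 * 3 = 57 mod 142
  k=10: 3^10 = 29 * 9 = 119 mod 142
  k=14: 3^14 = 29 * 81 * 9 = 125 mod 142
  k=35: 3^35 = 121 * 9 * 3 = 1 mod 142  <- first divisor giving 1
Order = 35

35


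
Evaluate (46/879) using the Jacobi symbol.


Compute (46/879) via quadratic reciprocity:
  pull out 2: (2/879) = +1  (since 879 mod 8 = 7)
  reciprocity: (23/879) -> -(879/23)
  reduce: (5/23)
  reciprocity: (5/23) -> +(23/5)
  reduce: (3/5)
  reciprocity: (3/5) -> +(5/3)
  reduce: (2/3)
  pull out 2: (2/3) = -1  (since 3 mod 8 = 3)
  (1/3) = 1
Product of signs = 1

1


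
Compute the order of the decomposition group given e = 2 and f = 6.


|D_P| = e * f
= 2 * 6
= 12

12


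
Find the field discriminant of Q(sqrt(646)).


For K = Q(sqrt(d)) with d squarefree: disc(K) = d if d = 1 mod 4, and disc(K) = 4d if d = 2 or 3 mod 4.
Here d = 646, and d mod 4 = 2.
d = 2 mod 4, not 1 (O_K = Z[sqrt(d)]), so disc(K) = 4d = 4 * (646) = 2584

2584


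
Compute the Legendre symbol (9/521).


p = 521 is prime, so compute (9/521) with the reciprocity algorithm (Jacobi-symbol steps: pull out 2s via (2/n), flip via reciprocity, reduce):
  reciprocity: (9/521) -> +(521/9)
  reduce: (8/9)
  pull out 2: (2/9) = +1  (since 9 mod 8 = 1)
  pull out 2: (2/9) = +1  (since 9 mod 8 = 1)
  pull out 2: (2/9) = +1  (since 9 mod 8 = 1)
  (1/9) = 1
Product of signs = 1
(9/521) = 1

1


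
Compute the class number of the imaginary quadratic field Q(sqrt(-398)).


K = Q(sqrt(-398)). d mod 4 = 2, so D = disc(K) = 4d = -1592
h(K) equals the number of primitive reduced positive-definite forms (a, b, c) = a*x^2 + b*x*y + c*y^2 with b^2 - 4ac = D,
where reduced means |b| <= a <= c, with b >= 0 whenever |b| = a or a = c, and primitive means gcd(a, b, c) = 1.
Reduced forces 3a^2 <= |D| = 1592, so 1 <= a <= 23; b must have the parity of D, and c = (b^2 - D)/(4a) must be an integer >= a.
Enumerate a = 1..23, b in [-a, a]:
  a=1: (1, 0, 398)  [1]
  a=2: (2, 0, 199)  [1]
  a=3: (3, -2, 133), (3, 2, 133)  [2]
  a=4..5: none
  a=6: (6, -4, 67), (6, 4, 67)  [2]
  a=7: (7, -2, 57), (7, 2, 57)  [2]
  a=8: none
  a=9: (9, -8, 46), (9, 8, 46)  [2]
  a=10: none
  a=11: (11, -6, 37), (11, 6, 37)  [2]
  a=12..13: none
  a=14: (14, -12, 31), (14, 12, 31)  [2]
  a=15..17: none
  a=18: (18, -8, 23), (18, 8, 23)  [2]
  a=19: (19, -2, 21), (19, 2, 21)  [2]
  a=20: none
  a=21: (21, -16, 22), (21, 16, 22)  [2]
  a=22..23: none
Total reduced forms: 1 + 1 + 2 + 2 + 2 + 2 + 2 + 2 + 2 + 2 + 2 = 20
h = 20

20


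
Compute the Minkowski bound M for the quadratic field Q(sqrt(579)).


d = 579, d mod 4 = 3, so disc(K) = 4d = 2316; |disc(K)| = 2316
Real quadratic field, so n = 2, s = r2 = 0, r1 = 2
M = (n!/n^n) * (4/pi)^s * sqrt(|disc(K)|) = (2!/2^2) * (4/pi)^0 * sqrt(2316)
= 0.5 * 1.000000 * 48.124838
= 24.0624

24.0624


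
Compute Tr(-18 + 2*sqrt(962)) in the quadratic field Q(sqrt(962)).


Tr(a + b*sqrt(d)) = (a + b*sqrt(d)) + (a - b*sqrt(d)) = 2a
= 2 * (-18)
= -36

-36


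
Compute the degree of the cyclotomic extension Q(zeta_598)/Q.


The degree equals Euler's totient phi(598).
598 = 2 * 13 * 23
phi(598) = 264

264


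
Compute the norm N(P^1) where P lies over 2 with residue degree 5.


N(P^a) = p^(a*f)
= 2^(1*5)
= 2^5
= 32

32


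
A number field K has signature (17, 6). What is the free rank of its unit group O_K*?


By Dirichlet's unit theorem:
rank = r1 + r2 - 1
= 17 + 6 - 1
= 22

22


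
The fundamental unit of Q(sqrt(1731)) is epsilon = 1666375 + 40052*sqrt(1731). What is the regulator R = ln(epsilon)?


epsilon = 1666375 + 40052*sqrt(1731)
= 3.3327e+06
R = ln(3.3327e+06)
= 15.0193

15.0193


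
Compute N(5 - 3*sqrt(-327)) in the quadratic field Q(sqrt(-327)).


N(a + b*sqrt(d)) = a^2 - d*b^2
= (5)^2 - (-327)*(-3)^2
= 25 + 2943
= 2968

2968


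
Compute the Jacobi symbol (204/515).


Compute (204/515) via quadratic reciprocity:
  pull out 2: (2/515) = -1  (since 515 mod 8 = 3)
  pull out 2: (2/515) = -1  (since 515 mod 8 = 3)
  reciprocity: (51/515) -> -(515/51)
  reduce: (5/51)
  reciprocity: (5/51) -> +(51/5)
  reduce: (1/5)
  (1/5) = 1
Product of signs = -1

-1


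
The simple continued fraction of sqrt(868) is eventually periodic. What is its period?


Run the CF algorithm for sqrt(868).
a_0 = floor(sqrt(868)) = 29; set m_0=0, q_0=1.
Recurrence: m' = q*a - m,  q' = (d - m'^2)/q,  a' = floor((a_0 + m')/q').
  step 1: m=29, q=27, a=2
  step 2: m=25, q=9, a=6
  step 3: m=29, q=3, a=19
  step 4: m=28, q=28, a=2
  step 5: m=28, q=3, a=19
  step 6: m=29, q=9, a=6
  step 7: m=25, q=27, a=2
  step 8: m=29, q=1, a=58
a_8 = 2*a_0 = 58, so the period closes here.
sqrt(868) = [29; 2, 6, 19, 2, 19, 6, 2, 58]
Period length = 8

8


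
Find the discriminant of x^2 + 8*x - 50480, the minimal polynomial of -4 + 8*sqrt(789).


The element -4 + 8*sqrt(789) has minimal polynomial:
x^2 + 8*x - 50480
Discriminant = (8)^2 - 4*(-50480)
= 64 + 201920
= 201984

201984


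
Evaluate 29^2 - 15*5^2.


x^2 - d*y^2
= 29^2 - 15*5^2
= 841 - 375
= 466

466


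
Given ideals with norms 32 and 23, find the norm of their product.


N(IJ) = N(I) * N(J)
= 32 * 23
= 736

736


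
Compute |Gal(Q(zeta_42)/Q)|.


|Gal(Q(zeta_42)/Q)| = phi(42)
= 12

12


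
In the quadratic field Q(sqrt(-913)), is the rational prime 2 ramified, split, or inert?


K = Q(sqrt(-913)). Since d mod 4 = 3, disc(K) = -3652.
Check p | disc: -3652 mod 2 = 0.
p divides disc, so p ramifies: (p) = P^2 with e=2, f=1, g=1.
Therefore p is ramified.

ramified


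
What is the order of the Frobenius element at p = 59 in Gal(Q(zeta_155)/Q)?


The Frobenius at p in Gal(Q(zeta_n)/Q) = (Z/nZ)* is the class of p, so its order is ord_155(59), the smallest k >= 1 with 59^k = 1 mod 155.
n = 155 = 5 * 31, phi(155) = 120; the order divides phi(n).
Divisors of 120: 1, 2, 3, 4, 5, 6, 8, 10, 12, 15, 20, 24, 30, 40, 60, 120
Repeated squaring mod 155: 59^1 = 59, 59^2 = 71, 59^4 = 81, 59^8 = 51, 59^16 = 121, 59^32 = 71, 59^64 = 81
Test divisors in increasing order:
  k=1: 59^1 = 59 mod 155
  k=2: 59^2 = 71 mod 155
  k=3: 59^3 = 71 * 59 = 4 mod 155
  k=4: 59^4 = 81 mod 155
  k=5: 59^5 = 81 * 59 = 129 mod 155
  k=6: 59^6 = 81 * 71 = 16 mod 155
  k=8: 59^8 = 51 mod 155
  k=10: 59^10 = 51 * 71 = 56 mod 155
  k=12: 59^12 = 51 * 81 = 101 mod 155
  k=15: 59^15 = 51 * 81 * 71 * 59 = 94 mod 155
  k=20: 59^20 = 121 * 81 = 36 mod 155
  k=24: 59^24 = 121 * 51 = 126 mod 155
  k=30: 59^30 = 121 * 51 * 81 * 71 = 1 mod 155  <- first divisor giving 1
Order = 30

30


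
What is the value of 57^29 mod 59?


p = 59 is prime and the exponent is (p-1)/2 = 29, so by Euler's criterion 57^29 = (57/59) = +1 or -1 mod 59.
Compute by square-and-multiply:
  29 = 16 + 8 + 4 + 1 (binary 11101)
  Repeated squaring mod 59: 57^1 = 57, 57^2 = 4, 57^4 = 16, 57^8 = 20, 57^16 = 46
  57^29 = 57^16 * 57^8 * 57^4 * 57^1 = 46 * 20 * 16 * 57 mod 59
    46 * 20 = 920 = 35 mod 59
    35 * 16 = 560 = 29 mod 59
    29 * 57 = 1653 = 1 mod 59
  57^29 = 1 mod 59
Result 1: 57 is a quadratic residue mod 59.
57^29 mod 59 = 1

1


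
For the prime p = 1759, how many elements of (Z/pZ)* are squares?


For prime p, the number of non-zero quadratic residues is (p-1)/2.
= (1759-1)/2
= 879

879


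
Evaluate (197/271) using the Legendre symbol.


p = 271 is prime, so compute (197/271) with the reciprocity algorithm (Jacobi-symbol steps: pull out 2s via (2/n), flip via reciprocity, reduce):
  reciprocity: (197/271) -> +(271/197)
  reduce: (74/197)
  pull out 2: (2/197) = -1  (since 197 mod 8 = 5)
  reciprocity: (37/197) -> +(197/37)
  reduce: (12/37)
  pull out 2: (2/37) = -1  (since 37 mod 8 = 5)
  pull out 2: (2/37) = -1  (since 37 mod 8 = 5)
  reciprocity: (3/37) -> +(37/3)
  reduce: (1/3)
  (1/3) = 1
Product of signs = -1
(197/271) = -1

-1


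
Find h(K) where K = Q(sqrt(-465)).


K = Q(sqrt(-465)). d mod 4 = 3, so D = disc(K) = 4d = -1860
h(K) equals the number of primitive reduced positive-definite forms (a, b, c) = a*x^2 + b*x*y + c*y^2 with b^2 - 4ac = D,
where reduced means |b| <= a <= c, with b >= 0 whenever |b| = a or a = c, and primitive means gcd(a, b, c) = 1.
Reduced forces 3a^2 <= |D| = 1860, so 1 <= a <= 24; b must have the parity of D, and c = (b^2 - D)/(4a) must be an integer >= a.
Enumerate a = 1..24, b in [-a, a]:
  a=1: (1, 0, 465)  [1]
  a=2: (2, 2, 233)  [1]
  a=3: (3, 0, 155)  [1]
  a=4: none
  a=5: (5, 0, 93)  [1]
  a=6: (6, 6, 79)  [1]
  a=7: (7, -4, 67), (7, 4, 67)  [2]
  a=8..9: none
  a=10: (10, 10, 49)  [1]
  a=11..12: none
  a=13: (13, -8, 37), (13, 8, 37)  [2]
  a=14: (14, -10, 35), (14, 10, 35)  [2]
  a=15: (15, 0, 31)  [1]
  a=16..20: none
  a=21: (21, -18, 26), (21, 18, 26)  [2]
  a=22: none
  a=23: (23, 16, 23)  [1]
  a=24: none
Total reduced forms: 1 + 1 + 1 + 1 + 1 + 2 + 1 + 2 + 2 + 1 + 2 + 1 = 16
h = 16

16


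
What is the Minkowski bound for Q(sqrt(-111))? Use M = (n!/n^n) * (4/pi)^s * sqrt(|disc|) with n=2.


d = -111, d mod 4 = 1, so disc(K) = d = -111; |disc(K)| = 111
Imaginary quadratic field, so n = 2, s = r2 = 1, r1 = 0
M = (n!/n^n) * (4/pi)^s * sqrt(|disc(K)|) = (2!/2^2) * (4/pi)^1 * sqrt(111)
= 0.5 * 1.273240 * 10.535654
= 6.7072

6.7072


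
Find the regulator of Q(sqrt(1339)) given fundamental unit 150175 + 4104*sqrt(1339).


epsilon = 150175 + 4104*sqrt(1339)
= 300350.0000
R = ln(300350.0000)
= 12.6127

12.6127


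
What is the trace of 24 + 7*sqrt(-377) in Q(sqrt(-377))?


Tr(a + b*sqrt(d)) = (a + b*sqrt(d)) + (a - b*sqrt(d)) = 2a
= 2 * (24)
= 48

48


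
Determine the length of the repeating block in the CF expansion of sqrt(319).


Run the CF algorithm for sqrt(319).
a_0 = floor(sqrt(319)) = 17; set m_0=0, q_0=1.
Recurrence: m' = q*a - m,  q' = (d - m'^2)/q,  a' = floor((a_0 + m')/q').
  step 1: m=17, q=30, a=1
  step 2: m=13, q=5, a=6
  step 3: m=17, q=6, a=5
  step 4: m=13, q=25, a=1
  step 5: m=12, q=7, a=4
  step 6: m=16, q=9, a=3
  step 7: m=11, q=22, a=1
  step 8: m=11, q=9, a=3
  step 9: m=16, q=7, a=4
  step 10: m=12, q=25, a=1
  step 11: m=13, q=6, a=5
  step 12: m=17, q=5, a=6
  step 13: m=13, q=30, a=1
  step 14: m=17, q=1, a=34
a_14 = 2*a_0 = 34, so the period closes here.
sqrt(319) = [17; 1, 6, 5, 1, 4, 3, 1, 3, 4, 1, 5, 6, 1, 34]
Period length = 14

14


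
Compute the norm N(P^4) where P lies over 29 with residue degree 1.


N(P^a) = p^(a*f)
= 29^(4*1)
= 29^4
= 707281

707281


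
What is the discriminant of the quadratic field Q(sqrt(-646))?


For K = Q(sqrt(d)) with d squarefree: disc(K) = d if d = 1 mod 4, and disc(K) = 4d if d = 2 or 3 mod 4.
Here d = -646, and d mod 4 = 2.
d = 2 mod 4, not 1 (O_K = Z[sqrt(d)]), so disc(K) = 4d = 4 * (-646) = -2584

-2584


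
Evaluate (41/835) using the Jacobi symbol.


Compute (41/835) via quadratic reciprocity:
  reciprocity: (41/835) -> +(835/41)
  reduce: (15/41)
  reciprocity: (15/41) -> +(41/15)
  reduce: (11/15)
  reciprocity: (11/15) -> -(15/11)
  reduce: (4/11)
  pull out 2: (2/11) = -1  (since 11 mod 8 = 3)
  pull out 2: (2/11) = -1  (since 11 mod 8 = 3)
  (1/11) = 1
Product of signs = -1

-1


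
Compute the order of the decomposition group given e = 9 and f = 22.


|D_P| = e * f
= 9 * 22
= 198

198


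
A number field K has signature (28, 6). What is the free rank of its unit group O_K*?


By Dirichlet's unit theorem:
rank = r1 + r2 - 1
= 28 + 6 - 1
= 33

33


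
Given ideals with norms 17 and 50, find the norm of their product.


N(IJ) = N(I) * N(J)
= 17 * 50
= 850

850


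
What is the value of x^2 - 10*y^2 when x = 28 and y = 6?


x^2 - d*y^2
= 28^2 - 10*6^2
= 784 - 360
= 424

424


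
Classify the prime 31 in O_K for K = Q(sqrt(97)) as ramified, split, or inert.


K = Q(sqrt(97)). Since d mod 4 = 1, disc(K) = 97.
Check p | disc: 97 mod 31 = 4.
p does not divide disc. Compute Legendre symbol (d/p):
4^((31-1)/2) mod 31 = 1
(d/p) = 1, so p splits: (p) = P*P' with e=1, f=1, g=2.
Therefore p is split.

split


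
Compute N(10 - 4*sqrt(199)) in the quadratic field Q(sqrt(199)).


N(a + b*sqrt(d)) = a^2 - d*b^2
= (10)^2 - (199)*(-4)^2
= 100 - 3184
= -3084

-3084


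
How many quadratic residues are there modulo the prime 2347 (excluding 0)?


For prime p, the number of non-zero quadratic residues is (p-1)/2.
= (2347-1)/2
= 1173

1173


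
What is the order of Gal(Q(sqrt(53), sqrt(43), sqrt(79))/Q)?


The 3 square roots of distinct primes are multiplicatively independent over Q,
so [K:Q] = 2^3 and Gal(K/Q) is isomorphic to (Z/2Z)^3.
|Gal| = 2^3 = 8

8


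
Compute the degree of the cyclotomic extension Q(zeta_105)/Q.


The degree equals Euler's totient phi(105).
105 = 3 * 5 * 7
phi(105) = 48

48


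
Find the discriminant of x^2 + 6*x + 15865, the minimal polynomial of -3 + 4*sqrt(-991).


The element -3 + 4*sqrt(-991) has minimal polynomial:
x^2 + 6*x + 15865
Discriminant = (6)^2 - 4*(15865)
= 36 - 63460
= -63424

-63424


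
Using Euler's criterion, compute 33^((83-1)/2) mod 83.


p = 83 is prime and the exponent is (p-1)/2 = 41, so by Euler's criterion 33^41 = (33/83) = +1 or -1 mod 83.
Compute by square-and-multiply:
  41 = 32 + 8 + 1 (binary 101001)
  Repeated squaring mod 83: 33^1 = 33, 33^2 = 10, 33^4 = 17, 33^8 = 40, 33^16 = 23, 33^32 = 31
  33^41 = 33^32 * 33^8 * 33^1 = 31 * 40 * 33 mod 83
    31 * 40 = 1240 = 78 mod 83
    78 * 33 = 2574 = 1 mod 83
  33^41 = 1 mod 83
Result 1: 33 is a quadratic residue mod 83.
33^41 mod 83 = 1

1


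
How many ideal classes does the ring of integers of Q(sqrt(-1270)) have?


K = Q(sqrt(-1270)). d mod 4 = 2, so D = disc(K) = 4d = -5080
h(K) equals the number of primitive reduced positive-definite forms (a, b, c) = a*x^2 + b*x*y + c*y^2 with b^2 - 4ac = D,
where reduced means |b| <= a <= c, with b >= 0 whenever |b| = a or a = c, and primitive means gcd(a, b, c) = 1.
Reduced forces 3a^2 <= |D| = 5080, so 1 <= a <= 41; b must have the parity of D, and c = (b^2 - D)/(4a) must be an integer >= a.
Enumerate a = 1..41, b in [-a, a]:
  a=1: (1, 0, 1270)  [1]
  a=2: (2, 0, 635)  [1]
  a=3..4: none
  a=5: (5, 0, 254)  [1]
  a=6: none
  a=7: (7, -4, 182), (7, 4, 182)  [2]
  a=8..9: none
  a=10: (10, 0, 127)  [1]
  a=11..12: none
  a=13: (13, -4, 98), (13, 4, 98)  [2]
  a=14: (14, -4, 91), (14, 4, 91)  [2]
  a=15..22: none
  a=23: (23, -16, 58), (23, 16, 58)  [2]
  a=24..25: none
  a=26: (26, -4, 49), (26, 4, 49)  [2]
  a=27..28: none
  a=29: (29, -16, 46), (29, 16, 46)  [2]
  a=30: none
  a=31: (31, -2, 41), (31, 2, 41)  [2]
  a=32..34: none
  a=35: (35, -10, 37), (35, 10, 37)  [2]
  a=36..41: none
Total reduced forms: 1 + 1 + 1 + 2 + 1 + 2 + 2 + 2 + 2 + 2 + 2 + 2 = 20
h = 20

20


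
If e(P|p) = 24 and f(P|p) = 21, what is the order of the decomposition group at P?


|D_P| = e * f
= 24 * 21
= 504

504


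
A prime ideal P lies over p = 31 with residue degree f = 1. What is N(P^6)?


N(P^a) = p^(a*f)
= 31^(6*1)
= 31^6
= 887503681

887503681


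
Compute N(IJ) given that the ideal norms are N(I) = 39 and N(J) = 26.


N(IJ) = N(I) * N(J)
= 39 * 26
= 1014

1014


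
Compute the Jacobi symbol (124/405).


Compute (124/405) via quadratic reciprocity:
  pull out 2: (2/405) = -1  (since 405 mod 8 = 5)
  pull out 2: (2/405) = -1  (since 405 mod 8 = 5)
  reciprocity: (31/405) -> +(405/31)
  reduce: (2/31)
  pull out 2: (2/31) = +1  (since 31 mod 8 = 7)
  (1/31) = 1
Product of signs = 1

1


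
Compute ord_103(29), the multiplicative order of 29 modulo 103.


We want ord_103(29), the smallest k >= 1 with 29^k = 1 mod 103.
n = 103 = 103, phi(103) = 102; the order divides phi(n).
Divisors of 102: 1, 2, 3, 6, 17, 34, 51, 102
Repeated squaring mod 103: 29^1 = 29, 29^2 = 17, 29^4 = 83, 29^8 = 91, 29^16 = 41, 29^32 = 33, 29^64 = 59
Test divisors in increasing order:
  k=1: 29^1 = 29 mod 103
  k=2: 29^2 = 17 mod 103
  k=3: 29^3 = 17 * 29 = 81 mod 103
  k=6: 29^6 = 83 * 17 = 72 mod 103
  k=17: 29^17 = 41 * 29 = 56 mod 103
  k=34: 29^34 = 33 * 17 = 46 mod 103
  k=51: 29^51 = 33 * 41 * 17 * 29 = 1 mod 103  <- first divisor giving 1
Order = 51

51


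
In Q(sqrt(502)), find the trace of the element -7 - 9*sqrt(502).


Tr(a + b*sqrt(d)) = (a + b*sqrt(d)) + (a - b*sqrt(d)) = 2a
= 2 * (-7)
= -14

-14


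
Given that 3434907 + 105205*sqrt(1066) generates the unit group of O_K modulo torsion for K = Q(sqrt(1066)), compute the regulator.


epsilon = 3434907 + 105205*sqrt(1066)
= 6.8698e+06
R = ln(6.8698e+06)
= 15.7426

15.7426


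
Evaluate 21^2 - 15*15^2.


x^2 - d*y^2
= 21^2 - 15*15^2
= 441 - 3375
= -2934

-2934


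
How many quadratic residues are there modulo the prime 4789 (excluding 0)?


For prime p, the number of non-zero quadratic residues is (p-1)/2.
= (4789-1)/2
= 2394

2394


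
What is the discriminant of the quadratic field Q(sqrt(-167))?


For K = Q(sqrt(d)) with d squarefree: disc(K) = d if d = 1 mod 4, and disc(K) = 4d if d = 2 or 3 mod 4.
Here d = -167, and d mod 4 = 1.
d = 1 mod 4 (O_K = Z[(1+sqrt(d))/2]), so disc(K) = d = -167

-167


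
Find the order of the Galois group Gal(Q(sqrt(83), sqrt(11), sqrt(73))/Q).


The 3 square roots of distinct primes are multiplicatively independent over Q,
so [K:Q] = 2^3 and Gal(K/Q) is isomorphic to (Z/2Z)^3.
|Gal| = 2^3 = 8

8


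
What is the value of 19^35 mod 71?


p = 71 is prime and the exponent is (p-1)/2 = 35, so by Euler's criterion 19^35 = (19/71) = +1 or -1 mod 71.
Compute by square-and-multiply:
  35 = 32 + 2 + 1 (binary 100011)
  Repeated squaring mod 71: 19^1 = 19, 19^2 = 6, 19^4 = 36, 19^8 = 18, 19^16 = 40, 19^32 = 38
  19^35 = 19^32 * 19^2 * 19^1 = 38 * 6 * 19 mod 71
    38 * 6 = 228 = 15 mod 71
    15 * 19 = 285 = 1 mod 71
  19^35 = 1 mod 71
Result 1: 19 is a quadratic residue mod 71.
19^35 mod 71 = 1

1


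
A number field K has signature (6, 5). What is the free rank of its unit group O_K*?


By Dirichlet's unit theorem:
rank = r1 + r2 - 1
= 6 + 5 - 1
= 10

10


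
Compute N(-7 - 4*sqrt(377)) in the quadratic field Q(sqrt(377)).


N(a + b*sqrt(d)) = a^2 - d*b^2
= (-7)^2 - (377)*(-4)^2
= 49 - 6032
= -5983

-5983


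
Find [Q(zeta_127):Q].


The degree equals Euler's totient phi(127).
127 = 127
phi(127) = 126

126


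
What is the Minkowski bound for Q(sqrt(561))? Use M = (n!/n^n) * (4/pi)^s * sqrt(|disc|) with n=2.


d = 561, d mod 4 = 1, so disc(K) = d = 561; |disc(K)| = 561
Real quadratic field, so n = 2, s = r2 = 0, r1 = 2
M = (n!/n^n) * (4/pi)^s * sqrt(|disc(K)|) = (2!/2^2) * (4/pi)^0 * sqrt(561)
= 0.5 * 1.000000 * 23.685439
= 11.8427

11.8427


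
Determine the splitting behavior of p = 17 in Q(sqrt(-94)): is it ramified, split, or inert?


K = Q(sqrt(-94)). Since d mod 4 = 2, disc(K) = -376.
Check p | disc: -376 mod 17 = 15.
p does not divide disc. Compute Legendre symbol (d/p):
8^((17-1)/2) mod 17 = 1
(d/p) = 1, so p splits: (p) = P*P' with e=1, f=1, g=2.
Therefore p is split.

split


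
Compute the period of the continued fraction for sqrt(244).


Run the CF algorithm for sqrt(244).
a_0 = floor(sqrt(244)) = 15; set m_0=0, q_0=1.
Recurrence: m' = q*a - m,  q' = (d - m'^2)/q,  a' = floor((a_0 + m')/q').
  step 1: m=15, q=19, a=1
  step 2: m=4, q=12, a=1
  step 3: m=8, q=15, a=1
  step 4: m=7, q=13, a=1
  step 5: m=6, q=16, a=1
  step 6: m=10, q=9, a=2
  step 7: m=8, q=20, a=1
  step 8: m=12, q=5, a=5
  step 9: m=13, q=15, a=1
  step 10: m=2, q=16, a=1
  step 11: m=14, q=3, a=9
  step 12: m=13, q=25, a=1
  step 13: m=12, q=4, a=6
  step 14: m=12, q=25, a=1
  step 15: m=13, q=3, a=9
  step 16: m=14, q=16, a=1
  step 17: m=2, q=15, a=1
  step 18: m=13, q=5, a=5
  step 19: m=12, q=20, a=1
  step 20: m=8, q=9, a=2
  step 21: m=10, q=16, a=1
  step 22: m=6, q=13, a=1
  step 23: m=7, q=15, a=1
  step 24: m=8, q=12, a=1
  step 25: m=4, q=19, a=1
  step 26: m=15, q=1, a=30
a_26 = 2*a_0 = 30, so the period closes here.
sqrt(244) = [15; 1, 1, 1, 1, 1, 2, 1, 5, 1, 1, 9, 1, 6, 1, 9, 1, 1, 5, 1, 2, 1, 1, 1, 1, 1, 30]
Period length = 26

26


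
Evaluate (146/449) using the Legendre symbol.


p = 449 is prime, so compute (146/449) with the reciprocity algorithm (Jacobi-symbol steps: pull out 2s via (2/n), flip via reciprocity, reduce):
  pull out 2: (2/449) = +1  (since 449 mod 8 = 1)
  reciprocity: (73/449) -> +(449/73)
  reduce: (11/73)
  reciprocity: (11/73) -> +(73/11)
  reduce: (7/11)
  reciprocity: (7/11) -> -(11/7)
  reduce: (4/7)
  pull out 2: (2/7) = +1  (since 7 mod 8 = 7)
  pull out 2: (2/7) = +1  (since 7 mod 8 = 7)
  (1/7) = 1
Product of signs = -1
(146/449) = -1

-1


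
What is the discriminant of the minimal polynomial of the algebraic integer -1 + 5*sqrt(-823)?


The element -1 + 5*sqrt(-823) has minimal polynomial:
x^2 + 2*x + 20576
Discriminant = (2)^2 - 4*(20576)
= 4 - 82304
= -82300

-82300


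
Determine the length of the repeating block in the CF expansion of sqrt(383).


Run the CF algorithm for sqrt(383).
a_0 = floor(sqrt(383)) = 19; set m_0=0, q_0=1.
Recurrence: m' = q*a - m,  q' = (d - m'^2)/q,  a' = floor((a_0 + m')/q').
  step 1: m=19, q=22, a=1
  step 2: m=3, q=17, a=1
  step 3: m=14, q=11, a=3
  step 4: m=19, q=2, a=19
  step 5: m=19, q=11, a=3
  step 6: m=14, q=17, a=1
  step 7: m=3, q=22, a=1
  step 8: m=19, q=1, a=38
a_8 = 2*a_0 = 38, so the period closes here.
sqrt(383) = [19; 1, 1, 3, 19, 3, 1, 1, 38]
Period length = 8

8


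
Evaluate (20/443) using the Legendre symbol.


p = 443 is prime, so compute (20/443) with the reciprocity algorithm (Jacobi-symbol steps: pull out 2s via (2/n), flip via reciprocity, reduce):
  pull out 2: (2/443) = -1  (since 443 mod 8 = 3)
  pull out 2: (2/443) = -1  (since 443 mod 8 = 3)
  reciprocity: (5/443) -> +(443/5)
  reduce: (3/5)
  reciprocity: (3/5) -> +(5/3)
  reduce: (2/3)
  pull out 2: (2/3) = -1  (since 3 mod 8 = 3)
  (1/3) = 1
Product of signs = -1
(20/443) = -1

-1


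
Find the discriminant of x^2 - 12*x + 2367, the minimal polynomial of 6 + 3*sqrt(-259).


The element 6 + 3*sqrt(-259) has minimal polynomial:
x^2 - 12*x + 2367
Discriminant = (-12)^2 - 4*(2367)
= 144 - 9468
= -9324

-9324


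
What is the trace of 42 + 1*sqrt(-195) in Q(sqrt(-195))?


Tr(a + b*sqrt(d)) = (a + b*sqrt(d)) + (a - b*sqrt(d)) = 2a
= 2 * (42)
= 84

84


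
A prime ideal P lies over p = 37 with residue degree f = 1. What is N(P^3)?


N(P^a) = p^(a*f)
= 37^(3*1)
= 37^3
= 50653

50653


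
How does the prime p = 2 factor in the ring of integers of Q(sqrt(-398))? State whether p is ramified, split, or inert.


K = Q(sqrt(-398)). Since d mod 4 = 2, disc(K) = -1592.
Check p | disc: -1592 mod 2 = 0.
p divides disc, so p ramifies: (p) = P^2 with e=2, f=1, g=1.
Therefore p is ramified.

ramified


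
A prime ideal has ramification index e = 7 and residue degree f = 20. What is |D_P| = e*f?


|D_P| = e * f
= 7 * 20
= 140

140


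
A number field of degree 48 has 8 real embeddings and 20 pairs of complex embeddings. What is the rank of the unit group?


By Dirichlet's unit theorem:
rank = r1 + r2 - 1
= 8 + 20 - 1
= 27

27


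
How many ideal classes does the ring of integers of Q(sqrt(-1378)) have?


K = Q(sqrt(-1378)). d mod 4 = 2, so D = disc(K) = 4d = -5512
h(K) equals the number of primitive reduced positive-definite forms (a, b, c) = a*x^2 + b*x*y + c*y^2 with b^2 - 4ac = D,
where reduced means |b| <= a <= c, with b >= 0 whenever |b| = a or a = c, and primitive means gcd(a, b, c) = 1.
Reduced forces 3a^2 <= |D| = 5512, so 1 <= a <= 42; b must have the parity of D, and c = (b^2 - D)/(4a) must be an integer >= a.
Enumerate a = 1..42, b in [-a, a]:
  a=1: (1, 0, 1378)  [1]
  a=2: (2, 0, 689)  [1]
  a=3..6: none
  a=7: (7, -2, 197), (7, 2, 197)  [2]
  a=8..12: none
  a=13: (13, 0, 106)  [1]
  a=14: (14, -12, 101), (14, 12, 101)  [2]
  a=15..16: none
  a=17: (17, -8, 82), (17, 8, 82)  [2]
  a=18: none
  a=19: (19, -6, 73), (19, 6, 73)  [2]
  a=20..22: none
  a=23: (23, -10, 61), (23, 10, 61)  [2]
  a=24..25: none
  a=26: (26, 0, 53)  [1]
  a=27..33: none
  a=34: (34, -8, 41), (34, 8, 41)  [2]
  a=35..36: none
  a=37: (37, -36, 46), (37, 36, 46)  [2]
  a=38: (38, -32, 43), (38, 32, 43)  [2]
  a=39..42: none
Total reduced forms: 1 + 1 + 2 + 1 + 2 + 2 + 2 + 2 + 1 + 2 + 2 + 2 = 20
h = 20

20


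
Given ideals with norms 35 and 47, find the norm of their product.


N(IJ) = N(I) * N(J)
= 35 * 47
= 1645

1645


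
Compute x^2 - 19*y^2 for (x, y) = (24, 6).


x^2 - d*y^2
= 24^2 - 19*6^2
= 576 - 684
= -108

-108


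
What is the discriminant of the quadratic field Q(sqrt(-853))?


For K = Q(sqrt(d)) with d squarefree: disc(K) = d if d = 1 mod 4, and disc(K) = 4d if d = 2 or 3 mod 4.
Here d = -853, and d mod 4 = 3.
d = 3 mod 4, not 1 (O_K = Z[sqrt(d)]), so disc(K) = 4d = 4 * (-853) = -3412

-3412


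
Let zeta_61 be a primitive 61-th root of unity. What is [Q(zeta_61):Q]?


The degree equals Euler's totient phi(61).
61 = 61
phi(61) = 60

60


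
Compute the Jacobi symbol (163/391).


Compute (163/391) via quadratic reciprocity:
  reciprocity: (163/391) -> -(391/163)
  reduce: (65/163)
  reciprocity: (65/163) -> +(163/65)
  reduce: (33/65)
  reciprocity: (33/65) -> +(65/33)
  reduce: (32/33)
  pull out 2: (2/33) = +1  (since 33 mod 8 = 1)
  pull out 2: (2/33) = +1  (since 33 mod 8 = 1)
  pull out 2: (2/33) = +1  (since 33 mod 8 = 1)
  pull out 2: (2/33) = +1  (since 33 mod 8 = 1)
  pull out 2: (2/33) = +1  (since 33 mod 8 = 1)
  (1/33) = 1
Product of signs = -1

-1


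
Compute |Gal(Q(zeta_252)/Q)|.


|Gal(Q(zeta_252)/Q)| = phi(252)
= 72

72


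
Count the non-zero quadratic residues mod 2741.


For prime p, the number of non-zero quadratic residues is (p-1)/2.
= (2741-1)/2
= 1370

1370


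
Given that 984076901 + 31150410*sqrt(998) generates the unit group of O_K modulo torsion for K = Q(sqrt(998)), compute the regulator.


epsilon = 984076901 + 31150410*sqrt(998)
= 1.9682e+09
R = ln(1.9682e+09)
= 21.4004

21.4004


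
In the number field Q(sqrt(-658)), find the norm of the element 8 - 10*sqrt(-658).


N(a + b*sqrt(d)) = a^2 - d*b^2
= (8)^2 - (-658)*(-10)^2
= 64 + 65800
= 65864

65864


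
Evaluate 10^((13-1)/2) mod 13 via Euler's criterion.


p = 13 is prime and the exponent is (p-1)/2 = 6, so by Euler's criterion 10^6 = (10/13) = +1 or -1 mod 13.
Compute by square-and-multiply:
  6 = 4 + 2 (binary 110)
  Repeated squaring mod 13: 10^1 = 10, 10^2 = 9, 10^4 = 3
  10^6 = 10^4 * 10^2 = 3 * 9 mod 13
    3 * 9 = 27 = 1 mod 13
  10^6 = 1 mod 13
Result 1: 10 is a quadratic residue mod 13.
10^6 mod 13 = 1

1


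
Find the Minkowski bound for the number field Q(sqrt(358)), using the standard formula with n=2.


d = 358, d mod 4 = 2, so disc(K) = 4d = 1432; |disc(K)| = 1432
Real quadratic field, so n = 2, s = r2 = 0, r1 = 2
M = (n!/n^n) * (4/pi)^s * sqrt(|disc(K)|) = (2!/2^2) * (4/pi)^0 * sqrt(1432)
= 0.5 * 1.000000 * 37.841776
= 18.9209

18.9209


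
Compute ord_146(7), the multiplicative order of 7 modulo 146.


We want ord_146(7), the smallest k >= 1 with 7^k = 1 mod 146.
n = 146 = 2 * 73, phi(146) = 72; the order divides phi(n).
Divisors of 72: 1, 2, 3, 4, 6, 8, 9, 12, 18, 24, 36, 72
Repeated squaring mod 146: 7^1 = 7, 7^2 = 49, 7^4 = 65, 7^8 = 137, 7^16 = 81, 7^32 = 137, 7^64 = 81
Test divisors in increasing order:
  k=1: 7^1 = 7 mod 146
  k=2: 7^2 = 49 mod 146
  k=3: 7^3 = 49 * 7 = 51 mod 146
  k=4: 7^4 = 65 mod 146
  k=6: 7^6 = 65 * 49 = 119 mod 146
  k=8: 7^8 = 137 mod 146
  k=9: 7^9 = 137 * 7 = 83 mod 146
  k=12: 7^12 = 137 * 65 = 145 mod 146
  k=18: 7^18 = 81 * 49 = 27 mod 146
  k=24: 7^24 = 81 * 137 = 1 mod 146  <- first divisor giving 1
Order = 24

24


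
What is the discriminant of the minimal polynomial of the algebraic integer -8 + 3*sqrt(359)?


The element -8 + 3*sqrt(359) has minimal polynomial:
x^2 + 16*x - 3167
Discriminant = (16)^2 - 4*(-3167)
= 256 + 12668
= 12924

12924


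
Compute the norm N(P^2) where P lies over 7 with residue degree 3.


N(P^a) = p^(a*f)
= 7^(2*3)
= 7^6
= 117649

117649


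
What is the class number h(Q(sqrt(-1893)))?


K = Q(sqrt(-1893)). d mod 4 = 3, so D = disc(K) = 4d = -7572
h(K) equals the number of primitive reduced positive-definite forms (a, b, c) = a*x^2 + b*x*y + c*y^2 with b^2 - 4ac = D,
where reduced means |b| <= a <= c, with b >= 0 whenever |b| = a or a = c, and primitive means gcd(a, b, c) = 1.
Reduced forces 3a^2 <= |D| = 7572, so 1 <= a <= 50; b must have the parity of D, and c = (b^2 - D)/(4a) must be an integer >= a.
Enumerate a = 1..50, b in [-a, a]:
  a=1: (1, 0, 1893)  [1]
  a=2: (2, 2, 947)  [1]
  a=3: (3, 0, 631)  [1]
  a=4..5: none
  a=6: (6, 6, 317)  [1]
  a=7: (7, -4, 271), (7, 4, 271)  [2]
  a=8..13: none
  a=14: (14, -10, 137), (14, 10, 137)  [2]
  a=15..18: none
  a=19: (19, -16, 103), (19, 16, 103)  [2]
  a=20: none
  a=21: (21, -18, 94), (21, 18, 94)  [2]
  a=22: none
  a=23: (23, -8, 83), (23, 8, 83)  [2]
  a=24..37: none
  a=38: (38, -22, 53), (38, 22, 53)  [2]
  a=39..41: none
  a=42: (42, -18, 47), (42, 18, 47)  [2]
  a=43..45: none
  a=46: (46, -38, 49), (46, 38, 49)  [2]
  a=47..50: none
Total reduced forms: 1 + 1 + 1 + 1 + 2 + 2 + 2 + 2 + 2 + 2 + 2 + 2 = 20
h = 20

20


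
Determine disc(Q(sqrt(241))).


For K = Q(sqrt(d)) with d squarefree: disc(K) = d if d = 1 mod 4, and disc(K) = 4d if d = 2 or 3 mod 4.
Here d = 241, and d mod 4 = 1.
d = 1 mod 4 (O_K = Z[(1+sqrt(d))/2]), so disc(K) = d = 241

241


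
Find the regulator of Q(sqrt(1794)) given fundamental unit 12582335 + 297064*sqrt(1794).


epsilon = 12582335 + 297064*sqrt(1794)
= 2.5165e+07
R = ln(2.5165e+07)
= 17.0410

17.0410


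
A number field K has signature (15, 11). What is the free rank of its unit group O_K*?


By Dirichlet's unit theorem:
rank = r1 + r2 - 1
= 15 + 11 - 1
= 25

25


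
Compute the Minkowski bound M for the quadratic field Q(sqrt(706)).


d = 706, d mod 4 = 2, so disc(K) = 4d = 2824; |disc(K)| = 2824
Real quadratic field, so n = 2, s = r2 = 0, r1 = 2
M = (n!/n^n) * (4/pi)^s * sqrt(|disc(K)|) = (2!/2^2) * (4/pi)^0 * sqrt(2824)
= 0.5 * 1.000000 * 53.141321
= 26.5707

26.5707


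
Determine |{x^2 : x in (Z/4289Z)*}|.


For prime p, the number of non-zero quadratic residues is (p-1)/2.
= (4289-1)/2
= 2144

2144


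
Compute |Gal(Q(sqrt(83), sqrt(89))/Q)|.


The 2 square roots of distinct primes are multiplicatively independent over Q,
so [K:Q] = 2^2 and Gal(K/Q) is isomorphic to (Z/2Z)^2.
|Gal| = 2^2 = 4

4


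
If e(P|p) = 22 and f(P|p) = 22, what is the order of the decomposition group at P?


|D_P| = e * f
= 22 * 22
= 484

484


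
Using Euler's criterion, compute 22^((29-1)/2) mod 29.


p = 29 is prime and the exponent is (p-1)/2 = 14, so by Euler's criterion 22^14 = (22/29) = +1 or -1 mod 29.
Compute by square-and-multiply:
  14 = 8 + 4 + 2 (binary 1110)
  Repeated squaring mod 29: 22^1 = 22, 22^2 = 20, 22^4 = 23, 22^8 = 7
  22^14 = 22^8 * 22^4 * 22^2 = 7 * 23 * 20 mod 29
    7 * 23 = 161 = 16 mod 29
    16 * 20 = 320 = 1 mod 29
  22^14 = 1 mod 29
Result 1: 22 is a quadratic residue mod 29.
22^14 mod 29 = 1

1


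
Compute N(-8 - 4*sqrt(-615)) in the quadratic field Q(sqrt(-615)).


N(a + b*sqrt(d)) = a^2 - d*b^2
= (-8)^2 - (-615)*(-4)^2
= 64 + 9840
= 9904

9904


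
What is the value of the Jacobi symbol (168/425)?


Compute (168/425) via quadratic reciprocity:
  pull out 2: (2/425) = +1  (since 425 mod 8 = 1)
  pull out 2: (2/425) = +1  (since 425 mod 8 = 1)
  pull out 2: (2/425) = +1  (since 425 mod 8 = 1)
  reciprocity: (21/425) -> +(425/21)
  reduce: (5/21)
  reciprocity: (5/21) -> +(21/5)
  reduce: (1/5)
  (1/5) = 1
Product of signs = 1

1


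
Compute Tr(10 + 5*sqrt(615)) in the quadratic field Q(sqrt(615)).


Tr(a + b*sqrt(d)) = (a + b*sqrt(d)) + (a - b*sqrt(d)) = 2a
= 2 * (10)
= 20

20


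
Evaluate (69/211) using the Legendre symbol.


p = 211 is prime, so compute (69/211) with the reciprocity algorithm (Jacobi-symbol steps: pull out 2s via (2/n), flip via reciprocity, reduce):
  reciprocity: (69/211) -> +(211/69)
  reduce: (4/69)
  pull out 2: (2/69) = -1  (since 69 mod 8 = 5)
  pull out 2: (2/69) = -1  (since 69 mod 8 = 5)
  (1/69) = 1
Product of signs = 1
(69/211) = 1

1


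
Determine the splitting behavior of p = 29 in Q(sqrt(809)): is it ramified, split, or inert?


K = Q(sqrt(809)). Since d mod 4 = 1, disc(K) = 809.
Check p | disc: 809 mod 29 = 26.
p does not divide disc. Compute Legendre symbol (d/p):
26^((29-1)/2) mod 29 = -1
(d/p) = -1, so p is inert: (p) stays prime with e=1, f=2, g=1.
Therefore p is inert.

inert


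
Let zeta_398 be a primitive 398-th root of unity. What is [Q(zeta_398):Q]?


The degree equals Euler's totient phi(398).
398 = 2 * 199
phi(398) = 198

198


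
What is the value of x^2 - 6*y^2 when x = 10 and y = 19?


x^2 - d*y^2
= 10^2 - 6*19^2
= 100 - 2166
= -2066

-2066


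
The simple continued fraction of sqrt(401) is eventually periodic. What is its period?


Run the CF algorithm for sqrt(401).
a_0 = floor(sqrt(401)) = 20; set m_0=0, q_0=1.
Recurrence: m' = q*a - m,  q' = (d - m'^2)/q,  a' = floor((a_0 + m')/q').
  step 1: m=20, q=1, a=40
a_1 = 2*a_0 = 40, so the period closes here.
sqrt(401) = [20; 40]
Period length = 1

1


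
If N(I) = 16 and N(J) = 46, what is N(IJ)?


N(IJ) = N(I) * N(J)
= 16 * 46
= 736

736


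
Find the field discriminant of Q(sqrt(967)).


For K = Q(sqrt(d)) with d squarefree: disc(K) = d if d = 1 mod 4, and disc(K) = 4d if d = 2 or 3 mod 4.
Here d = 967, and d mod 4 = 3.
d = 3 mod 4, not 1 (O_K = Z[sqrt(d)]), so disc(K) = 4d = 4 * (967) = 3868

3868


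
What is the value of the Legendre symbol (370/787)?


p = 787 is prime, so compute (370/787) with the reciprocity algorithm (Jacobi-symbol steps: pull out 2s via (2/n), flip via reciprocity, reduce):
  pull out 2: (2/787) = -1  (since 787 mod 8 = 3)
  reciprocity: (185/787) -> +(787/185)
  reduce: (47/185)
  reciprocity: (47/185) -> +(185/47)
  reduce: (44/47)
  pull out 2: (2/47) = +1  (since 47 mod 8 = 7)
  pull out 2: (2/47) = +1  (since 47 mod 8 = 7)
  reciprocity: (11/47) -> -(47/11)
  reduce: (3/11)
  reciprocity: (3/11) -> -(11/3)
  reduce: (2/3)
  pull out 2: (2/3) = -1  (since 3 mod 8 = 3)
  (1/3) = 1
Product of signs = 1
(370/787) = 1

1


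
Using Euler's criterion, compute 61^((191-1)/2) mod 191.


p = 191 is prime and the exponent is (p-1)/2 = 95, so by Euler's criterion 61^95 = (61/191) = +1 or -1 mod 191.
Compute by square-and-multiply:
  95 = 64 + 16 + 8 + 4 + 2 + 1 (binary 1011111)
  Repeated squaring mod 191: 61^1 = 61, 61^2 = 92, 61^4 = 60, 61^8 = 162, 61^16 = 77, 61^32 = 8, 61^64 = 64
  61^95 = 61^64 * 61^16 * 61^8 * 61^4 * 61^2 * 61^1 = 64 * 77 * 162 * 60 * 92 * 61 mod 191
    64 * 77 = 4928 = 153 mod 191
    153 * 162 = 24786 = 147 mod 191
    147 * 60 = 8820 = 34 mod 191
    34 * 92 = 3128 = 72 mod 191
    72 * 61 = 4392 = 190 mod 191
  61^95 = 190 mod 191
Result 190 = p - 1 = -1 mod 191: 61 is a quadratic non-residue mod 191. As a residue in [0, p-1] the value is 190.
61^95 mod 191 = 190

190
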